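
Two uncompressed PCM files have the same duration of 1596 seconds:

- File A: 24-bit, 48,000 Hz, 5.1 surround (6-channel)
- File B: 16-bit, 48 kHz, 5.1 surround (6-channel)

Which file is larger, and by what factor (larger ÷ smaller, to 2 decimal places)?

File A, by a factor of 1.50

File A: 48,000 × 3 × 6 = 864,000 bytes/s.
File B: 48,000 × 2 × 6 = 576,000 bytes/s.
File A is larger; ratio = 1,378,944,000 / 919,296,000 = 1.50.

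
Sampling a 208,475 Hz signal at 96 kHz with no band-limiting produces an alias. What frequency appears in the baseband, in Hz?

Nyquist = 96,000/2 = 48,000 Hz; 208,475 Hz exceeds it.
Alias = |208,475 − 2×96,000| = |208,475 − 192,000| = 16,475 Hz.

16,475 Hz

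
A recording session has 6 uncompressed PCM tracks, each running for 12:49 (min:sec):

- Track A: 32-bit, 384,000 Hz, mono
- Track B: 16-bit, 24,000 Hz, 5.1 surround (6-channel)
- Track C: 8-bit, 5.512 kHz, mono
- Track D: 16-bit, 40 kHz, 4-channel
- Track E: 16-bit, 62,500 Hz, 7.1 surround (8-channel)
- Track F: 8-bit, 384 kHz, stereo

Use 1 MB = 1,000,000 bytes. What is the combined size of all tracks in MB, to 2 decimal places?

12:49 (min:sec) = 769 s.
Track A: 384,000 × 769 × 4 × 1 = 1,181,184,000 bytes.
Track B: 24,000 × 769 × 2 × 6 = 221,472,000 bytes.
Track C: 5,512 × 769 × 1 × 1 = 4,238,728 bytes.
Track D: 40,000 × 769 × 2 × 4 = 246,080,000 bytes.
Track E: 62,500 × 769 × 2 × 8 = 769,000,000 bytes.
Track F: 384,000 × 769 × 1 × 2 = 590,592,000 bytes.
Total = 3,012,566,728 bytes = 3012.57 MB.

3012.57 MB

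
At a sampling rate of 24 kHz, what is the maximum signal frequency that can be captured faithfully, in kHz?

12 kHz

Nyquist frequency = sample rate / 2 = 24,000 / 2 = 12 kHz.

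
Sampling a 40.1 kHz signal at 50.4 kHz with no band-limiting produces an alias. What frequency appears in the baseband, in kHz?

Nyquist = 50,400/2 = 25,200 Hz; 40,100 Hz exceeds it.
Alias = |40,100 − 1×50,400| = |40,100 − 50,400| = 10,300 Hz = 10.3 kHz.

10.3 kHz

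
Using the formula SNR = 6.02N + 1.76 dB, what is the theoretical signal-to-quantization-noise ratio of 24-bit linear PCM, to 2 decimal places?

6.02 × 24 + 1.76 = 146.24 dB.

146.24 dB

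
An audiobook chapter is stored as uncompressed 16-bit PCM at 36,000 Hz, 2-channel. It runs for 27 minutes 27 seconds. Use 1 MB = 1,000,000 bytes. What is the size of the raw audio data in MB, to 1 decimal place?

Duration = 27 minutes 27 seconds = 1,647 s.
Bytes = 36,000 samples/s × 1,647 s × 2 bytes/sample × 2 ch = 237,168,000 bytes.
237,168,000 / 1,000,000 = 237.2 MB.

237.2 MB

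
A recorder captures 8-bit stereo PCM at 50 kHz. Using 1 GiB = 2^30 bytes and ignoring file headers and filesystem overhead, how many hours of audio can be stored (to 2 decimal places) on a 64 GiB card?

Uncompressed byte rate = 50,000 × 1 × 2 = 100,000 bytes/s.
Capacity = 64 × 1,073,741,824 = 68,719,476,736 bytes.
68,719,476,736 / 100,000 ≈ 687194.77 s → 190.89 hours.

190.89 hours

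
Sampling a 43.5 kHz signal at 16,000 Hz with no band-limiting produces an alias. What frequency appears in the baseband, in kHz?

Nyquist = 16,000/2 = 8,000 Hz; 43,500 Hz exceeds it.
Alias = |43,500 − 3×16,000| = |43,500 − 48,000| = 4,500 Hz = 4.5 kHz.

4.5 kHz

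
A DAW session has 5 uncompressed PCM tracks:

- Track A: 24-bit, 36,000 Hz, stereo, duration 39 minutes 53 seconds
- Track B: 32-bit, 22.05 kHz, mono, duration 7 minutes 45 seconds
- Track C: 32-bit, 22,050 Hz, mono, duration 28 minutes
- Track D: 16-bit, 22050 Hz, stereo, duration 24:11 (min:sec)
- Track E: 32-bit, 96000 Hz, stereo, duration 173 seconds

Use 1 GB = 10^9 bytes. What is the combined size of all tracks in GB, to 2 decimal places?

Track A: 39 minutes 53 seconds = 2,393 s; 36,000 × 2,393 × 3 × 2 = 516,888,000 bytes.
Track B: 7 minutes 45 seconds = 465 s; 22,050 × 465 × 4 × 1 = 41,013,000 bytes.
Track C: 28 minutes = 1,680 s; 22,050 × 1,680 × 4 × 1 = 148,176,000 bytes.
Track D: 24:11 (min:sec) = 1,451 s; 22,050 × 1,451 × 2 × 2 = 127,978,200 bytes.
Track E: 96,000 × 173 × 4 × 2 = 132,864,000 bytes.
Total = 966,919,200 bytes = 0.97 GB.

0.97 GB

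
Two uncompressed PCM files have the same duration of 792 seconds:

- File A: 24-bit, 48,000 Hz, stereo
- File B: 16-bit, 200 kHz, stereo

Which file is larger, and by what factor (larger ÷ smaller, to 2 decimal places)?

File B, by a factor of 2.78

File A: 48,000 × 3 × 2 = 288,000 bytes/s.
File B: 200,000 × 2 × 2 = 800,000 bytes/s.
File B is larger; ratio = 633,600,000 / 228,096,000 = 2.78.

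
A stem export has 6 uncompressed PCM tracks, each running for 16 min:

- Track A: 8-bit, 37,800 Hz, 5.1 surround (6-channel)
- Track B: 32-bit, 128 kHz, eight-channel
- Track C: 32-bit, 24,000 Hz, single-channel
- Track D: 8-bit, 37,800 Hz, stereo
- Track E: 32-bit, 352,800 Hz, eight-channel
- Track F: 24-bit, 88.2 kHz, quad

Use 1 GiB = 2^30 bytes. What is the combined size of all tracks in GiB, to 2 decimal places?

15.06 GiB

16 min = 960 s.
Track A: 37,800 × 960 × 1 × 6 = 217,728,000 bytes.
Track B: 128,000 × 960 × 4 × 8 = 3,932,160,000 bytes.
Track C: 24,000 × 960 × 4 × 1 = 92,160,000 bytes.
Track D: 37,800 × 960 × 1 × 2 = 72,576,000 bytes.
Track E: 352,800 × 960 × 4 × 8 = 10,838,016,000 bytes.
Track F: 88,200 × 960 × 3 × 4 = 1,016,064,000 bytes.
Total = 16,168,704,000 bytes = 15.06 GiB.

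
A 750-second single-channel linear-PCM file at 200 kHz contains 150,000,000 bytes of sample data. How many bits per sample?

8 bits

Bytes per sample = 150,000,000 / (200,000 × 750 × 1) = 150,000,000 / 150,000,000 = 1.
Bit depth = 1 × 8 = 8 bits.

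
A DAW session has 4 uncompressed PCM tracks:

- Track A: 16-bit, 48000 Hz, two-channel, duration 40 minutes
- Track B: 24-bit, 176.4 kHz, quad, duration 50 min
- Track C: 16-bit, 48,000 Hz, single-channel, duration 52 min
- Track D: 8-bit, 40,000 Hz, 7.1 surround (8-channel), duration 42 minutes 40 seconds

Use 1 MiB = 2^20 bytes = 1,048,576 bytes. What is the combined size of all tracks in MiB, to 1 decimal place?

7562.6 MiB

Track A: 40 minutes = 2,400 s; 48,000 × 2,400 × 2 × 2 = 460,800,000 bytes.
Track B: 50 min = 3,000 s; 176,400 × 3,000 × 3 × 4 = 6,350,400,000 bytes.
Track C: 52 min = 3,120 s; 48,000 × 3,120 × 2 × 1 = 299,520,000 bytes.
Track D: 42 minutes 40 seconds = 2,560 s; 40,000 × 2,560 × 1 × 8 = 819,200,000 bytes.
Total = 7,929,920,000 bytes = 7562.6 MiB.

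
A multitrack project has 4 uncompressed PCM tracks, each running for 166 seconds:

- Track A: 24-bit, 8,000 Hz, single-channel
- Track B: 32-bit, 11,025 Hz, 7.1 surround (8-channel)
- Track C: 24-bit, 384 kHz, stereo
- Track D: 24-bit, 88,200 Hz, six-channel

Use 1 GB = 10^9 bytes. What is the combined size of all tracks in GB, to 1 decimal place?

Track A: 8,000 × 166 × 3 × 1 = 3,984,000 bytes.
Track B: 11,025 × 166 × 4 × 8 = 58,564,800 bytes.
Track C: 384,000 × 166 × 3 × 2 = 382,464,000 bytes.
Track D: 88,200 × 166 × 3 × 6 = 263,541,600 bytes.
Total = 708,554,400 bytes = 0.7 GB.

0.7 GB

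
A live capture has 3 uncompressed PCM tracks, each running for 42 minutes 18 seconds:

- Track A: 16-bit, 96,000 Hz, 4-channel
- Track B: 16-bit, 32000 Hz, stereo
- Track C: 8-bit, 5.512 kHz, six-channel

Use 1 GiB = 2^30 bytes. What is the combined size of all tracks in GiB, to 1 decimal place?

42 minutes 18 seconds = 2,538 s.
Track A: 96,000 × 2,538 × 2 × 4 = 1,949,184,000 bytes.
Track B: 32,000 × 2,538 × 2 × 2 = 324,864,000 bytes.
Track C: 5,512 × 2,538 × 1 × 6 = 83,936,736 bytes.
Total = 2,357,984,736 bytes = 2.2 GiB.

2.2 GiB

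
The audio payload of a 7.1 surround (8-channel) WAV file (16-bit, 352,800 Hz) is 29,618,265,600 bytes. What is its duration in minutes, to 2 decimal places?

Byte rate = 352,800 × 2 × 8 = 5,644,800 bytes/s.
Duration = 29,618,265,600 / 5,644,800 = 5,247 s.
5,247 s / 60 = 87.45 minutes.

87.45 minutes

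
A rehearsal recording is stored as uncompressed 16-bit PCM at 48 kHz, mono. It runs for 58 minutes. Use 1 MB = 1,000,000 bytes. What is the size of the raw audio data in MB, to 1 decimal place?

Duration = 58 minutes = 3,480 s.
Bytes = 48,000 samples/s × 3,480 s × 2 bytes/sample × 1 ch = 334,080,000 bytes.
334,080,000 / 1,000,000 = 334.1 MB.

334.1 MB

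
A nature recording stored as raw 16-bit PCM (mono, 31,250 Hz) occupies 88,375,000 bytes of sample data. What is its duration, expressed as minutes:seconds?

Byte rate = 31,250 × 2 × 1 = 62,500 bytes/s.
Duration = 88,375,000 / 62,500 = 1,414 s.
1,414 s = 23:34.

23:34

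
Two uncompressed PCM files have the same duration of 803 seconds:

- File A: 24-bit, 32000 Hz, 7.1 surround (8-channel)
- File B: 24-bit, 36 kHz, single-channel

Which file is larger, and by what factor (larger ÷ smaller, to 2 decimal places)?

File A, by a factor of 7.11

File A: 32,000 × 3 × 8 = 768,000 bytes/s.
File B: 36,000 × 3 × 1 = 108,000 bytes/s.
File A is larger; ratio = 616,704,000 / 86,724,000 = 7.11.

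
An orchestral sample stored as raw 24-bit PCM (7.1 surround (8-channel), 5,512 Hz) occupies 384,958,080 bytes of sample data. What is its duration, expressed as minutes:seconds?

Byte rate = 5,512 × 3 × 8 = 132,288 bytes/s.
Duration = 384,958,080 / 132,288 = 2,910 s.
2,910 s = 48:30.

48:30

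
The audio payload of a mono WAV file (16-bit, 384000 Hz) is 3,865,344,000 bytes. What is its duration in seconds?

Byte rate = 384,000 × 2 × 1 = 768,000 bytes/s.
Duration = 3,865,344,000 / 768,000 = 5,033 s.

5,033 seconds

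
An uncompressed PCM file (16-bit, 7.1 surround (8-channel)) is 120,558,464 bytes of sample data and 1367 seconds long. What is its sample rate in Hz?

5,512 Hz

Bytes = sample_rate × seconds × bytes_per_sample × channels.
sample_rate = 120,558,464 / (1,367 × 2 × 8) = 120,558,464 / 21,872 = 5,512 Hz.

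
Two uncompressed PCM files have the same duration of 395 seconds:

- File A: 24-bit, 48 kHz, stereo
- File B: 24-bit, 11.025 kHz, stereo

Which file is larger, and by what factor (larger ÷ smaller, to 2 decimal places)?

File A, by a factor of 4.35

File A: 48,000 × 3 × 2 = 288,000 bytes/s.
File B: 11,025 × 3 × 2 = 66,150 bytes/s.
File A is larger; ratio = 113,760,000 / 26,129,250 = 4.35.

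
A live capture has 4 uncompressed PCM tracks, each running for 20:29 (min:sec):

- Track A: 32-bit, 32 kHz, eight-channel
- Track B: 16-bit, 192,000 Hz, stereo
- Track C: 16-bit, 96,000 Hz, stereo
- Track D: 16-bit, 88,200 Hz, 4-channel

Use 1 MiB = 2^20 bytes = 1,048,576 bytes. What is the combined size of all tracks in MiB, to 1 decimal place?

3377.4 MiB

20:29 (min:sec) = 1,229 s.
Track A: 32,000 × 1,229 × 4 × 8 = 1,258,496,000 bytes.
Track B: 192,000 × 1,229 × 2 × 2 = 943,872,000 bytes.
Track C: 96,000 × 1,229 × 2 × 2 = 471,936,000 bytes.
Track D: 88,200 × 1,229 × 2 × 4 = 867,182,400 bytes.
Total = 3,541,486,400 bytes = 3377.4 MiB.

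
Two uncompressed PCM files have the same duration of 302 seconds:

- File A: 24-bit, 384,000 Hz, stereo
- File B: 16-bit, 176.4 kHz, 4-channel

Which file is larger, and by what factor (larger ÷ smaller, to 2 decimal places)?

File A: 384,000 × 3 × 2 = 2,304,000 bytes/s.
File B: 176,400 × 2 × 4 = 1,411,200 bytes/s.
File A is larger; ratio = 695,808,000 / 426,182,400 = 1.63.

File A, by a factor of 1.63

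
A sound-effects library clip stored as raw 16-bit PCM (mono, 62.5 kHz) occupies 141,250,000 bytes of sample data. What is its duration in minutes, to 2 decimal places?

18.83 minutes

Byte rate = 62,500 × 2 × 1 = 125,000 bytes/s.
Duration = 141,250,000 / 125,000 = 1,130 s.
1,130 s / 60 = 18.83 minutes.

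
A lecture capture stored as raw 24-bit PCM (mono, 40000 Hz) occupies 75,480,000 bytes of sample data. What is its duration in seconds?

629 seconds

Byte rate = 40,000 × 3 × 1 = 120,000 bytes/s.
Duration = 75,480,000 / 120,000 = 629 s.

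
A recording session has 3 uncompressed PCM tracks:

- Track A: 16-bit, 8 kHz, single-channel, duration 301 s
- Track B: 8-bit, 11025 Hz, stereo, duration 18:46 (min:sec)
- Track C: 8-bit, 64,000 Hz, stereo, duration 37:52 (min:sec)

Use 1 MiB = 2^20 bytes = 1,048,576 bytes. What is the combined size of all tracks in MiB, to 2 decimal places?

305.61 MiB

Track A: 8,000 × 301 × 2 × 1 = 4,816,000 bytes.
Track B: 18:46 (min:sec) = 1,126 s; 11,025 × 1,126 × 1 × 2 = 24,828,300 bytes.
Track C: 37:52 (min:sec) = 2,272 s; 64,000 × 2,272 × 1 × 2 = 290,816,000 bytes.
Total = 320,460,300 bytes = 305.61 MiB.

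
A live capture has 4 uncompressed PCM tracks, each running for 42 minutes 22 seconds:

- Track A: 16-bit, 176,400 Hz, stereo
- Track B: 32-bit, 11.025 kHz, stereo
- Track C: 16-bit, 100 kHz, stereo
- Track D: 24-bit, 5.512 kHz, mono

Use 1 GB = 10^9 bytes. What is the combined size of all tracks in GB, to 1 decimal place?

42 minutes 22 seconds = 2,542 s.
Track A: 176,400 × 2,542 × 2 × 2 = 1,793,635,200 bytes.
Track B: 11,025 × 2,542 × 4 × 2 = 224,204,400 bytes.
Track C: 100,000 × 2,542 × 2 × 2 = 1,016,800,000 bytes.
Track D: 5,512 × 2,542 × 3 × 1 = 42,034,512 bytes.
Total = 3,076,674,112 bytes = 3.1 GB.

3.1 GB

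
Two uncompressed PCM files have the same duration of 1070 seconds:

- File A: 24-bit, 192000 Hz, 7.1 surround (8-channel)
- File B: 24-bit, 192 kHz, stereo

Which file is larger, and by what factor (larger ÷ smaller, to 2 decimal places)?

File A, by a factor of 4.00

File A: 192,000 × 3 × 8 = 4,608,000 bytes/s.
File B: 192,000 × 3 × 2 = 1,152,000 bytes/s.
File A is larger; ratio = 4,930,560,000 / 1,232,640,000 = 4.00.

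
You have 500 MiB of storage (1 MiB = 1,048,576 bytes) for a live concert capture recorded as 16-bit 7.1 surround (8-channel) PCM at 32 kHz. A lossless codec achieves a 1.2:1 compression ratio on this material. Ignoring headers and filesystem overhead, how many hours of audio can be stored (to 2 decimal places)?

0.34 hours

Uncompressed byte rate = 32,000 × 2 × 8 = 512,000 bytes/s.
After 1.2:1 compression, effective rate ≈ 426666.67 bytes/s.
Capacity = 500 × 1,048,576 = 524,288,000 bytes.
524,288,000 / effective rate ≈ 1228.8 s → 0.34 hours.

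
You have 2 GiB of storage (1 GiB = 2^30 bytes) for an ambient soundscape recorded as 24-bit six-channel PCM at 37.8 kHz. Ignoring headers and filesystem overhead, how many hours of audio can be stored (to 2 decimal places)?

Uncompressed byte rate = 37,800 × 3 × 6 = 680,400 bytes/s.
Capacity = 2 × 1,073,741,824 = 2,147,483,648 bytes.
2,147,483,648 / 680,400 ≈ 3156.21 s → 0.88 hours.

0.88 hours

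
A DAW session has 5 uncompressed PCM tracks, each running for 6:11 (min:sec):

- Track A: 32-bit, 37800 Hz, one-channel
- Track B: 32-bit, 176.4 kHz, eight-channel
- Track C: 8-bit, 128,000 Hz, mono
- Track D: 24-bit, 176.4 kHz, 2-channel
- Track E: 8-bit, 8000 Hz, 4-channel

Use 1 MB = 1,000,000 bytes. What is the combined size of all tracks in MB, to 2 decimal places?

6:11 (min:sec) = 371 s.
Track A: 37,800 × 371 × 4 × 1 = 56,095,200 bytes.
Track B: 176,400 × 371 × 4 × 8 = 2,094,220,800 bytes.
Track C: 128,000 × 371 × 1 × 1 = 47,488,000 bytes.
Track D: 176,400 × 371 × 3 × 2 = 392,666,400 bytes.
Track E: 8,000 × 371 × 1 × 4 = 11,872,000 bytes.
Total = 2,602,342,400 bytes = 2602.34 MB.

2602.34 MB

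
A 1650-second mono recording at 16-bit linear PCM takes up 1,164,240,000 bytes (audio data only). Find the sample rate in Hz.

352,800 Hz

Bytes = sample_rate × seconds × bytes_per_sample × channels.
sample_rate = 1,164,240,000 / (1,650 × 2 × 1) = 1,164,240,000 / 3,300 = 352,800 Hz.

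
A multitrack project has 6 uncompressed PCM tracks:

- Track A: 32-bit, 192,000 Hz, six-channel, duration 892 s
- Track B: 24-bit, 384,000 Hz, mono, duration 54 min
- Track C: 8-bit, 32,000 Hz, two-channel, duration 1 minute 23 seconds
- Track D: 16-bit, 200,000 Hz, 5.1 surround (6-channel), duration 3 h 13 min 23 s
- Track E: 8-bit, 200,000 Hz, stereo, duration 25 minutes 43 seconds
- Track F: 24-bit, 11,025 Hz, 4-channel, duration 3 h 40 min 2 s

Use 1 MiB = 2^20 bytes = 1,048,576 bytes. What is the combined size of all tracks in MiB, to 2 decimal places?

36296.04 MiB

Track A: 192,000 × 892 × 4 × 6 = 4,110,336,000 bytes.
Track B: 54 min = 3,240 s; 384,000 × 3,240 × 3 × 1 = 3,732,480,000 bytes.
Track C: 1 minute 23 seconds = 83 s; 32,000 × 83 × 1 × 2 = 5,312,000 bytes.
Track D: 3 h 13 min 23 s = 11,603 s; 200,000 × 11,603 × 2 × 6 = 27,847,200,000 bytes.
Track E: 25 minutes 43 seconds = 1,543 s; 200,000 × 1,543 × 1 × 2 = 617,200,000 bytes.
Track F: 3 h 40 min 2 s = 13,202 s; 11,025 × 13,202 × 3 × 4 = 1,746,624,600 bytes.
Total = 38,059,152,600 bytes = 36296.04 MiB.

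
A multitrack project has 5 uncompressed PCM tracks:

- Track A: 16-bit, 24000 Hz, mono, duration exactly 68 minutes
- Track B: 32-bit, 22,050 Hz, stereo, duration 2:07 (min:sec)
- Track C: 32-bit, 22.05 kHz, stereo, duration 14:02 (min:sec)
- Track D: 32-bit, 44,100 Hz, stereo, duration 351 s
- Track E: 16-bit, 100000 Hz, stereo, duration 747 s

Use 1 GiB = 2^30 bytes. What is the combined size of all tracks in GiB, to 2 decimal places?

0.74 GiB

Track A: exactly 68 minutes = 4,080 s; 24,000 × 4,080 × 2 × 1 = 195,840,000 bytes.
Track B: 2:07 (min:sec) = 127 s; 22,050 × 127 × 4 × 2 = 22,402,800 bytes.
Track C: 14:02 (min:sec) = 842 s; 22,050 × 842 × 4 × 2 = 148,528,800 bytes.
Track D: 44,100 × 351 × 4 × 2 = 123,832,800 bytes.
Track E: 100,000 × 747 × 2 × 2 = 298,800,000 bytes.
Total = 789,404,400 bytes = 0.74 GiB.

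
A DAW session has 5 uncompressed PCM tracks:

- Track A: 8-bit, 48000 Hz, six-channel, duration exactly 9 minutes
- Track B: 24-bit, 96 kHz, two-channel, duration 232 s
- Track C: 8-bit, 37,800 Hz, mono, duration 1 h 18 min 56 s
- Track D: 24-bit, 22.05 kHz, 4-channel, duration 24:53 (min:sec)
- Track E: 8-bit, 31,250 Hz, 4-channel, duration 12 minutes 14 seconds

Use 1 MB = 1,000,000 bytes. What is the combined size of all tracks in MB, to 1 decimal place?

955.0 MB

Track A: exactly 9 minutes = 540 s; 48,000 × 540 × 1 × 6 = 155,520,000 bytes.
Track B: 96,000 × 232 × 3 × 2 = 133,632,000 bytes.
Track C: 1 h 18 min 56 s = 4,736 s; 37,800 × 4,736 × 1 × 1 = 179,020,800 bytes.
Track D: 24:53 (min:sec) = 1,493 s; 22,050 × 1,493 × 3 × 4 = 395,047,800 bytes.
Track E: 12 minutes 14 seconds = 734 s; 31,250 × 734 × 1 × 4 = 91,750,000 bytes.
Total = 954,970,600 bytes = 955.0 MB.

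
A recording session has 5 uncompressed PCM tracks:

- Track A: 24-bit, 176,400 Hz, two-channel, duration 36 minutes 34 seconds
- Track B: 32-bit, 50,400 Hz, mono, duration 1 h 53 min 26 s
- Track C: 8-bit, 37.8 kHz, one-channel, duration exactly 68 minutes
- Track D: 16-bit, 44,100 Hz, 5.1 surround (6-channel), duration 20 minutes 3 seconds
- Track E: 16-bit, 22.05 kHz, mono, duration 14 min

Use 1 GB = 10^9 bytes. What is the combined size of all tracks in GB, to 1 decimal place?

4.5 GB

Track A: 36 minutes 34 seconds = 2,194 s; 176,400 × 2,194 × 3 × 2 = 2,322,129,600 bytes.
Track B: 1 h 53 min 26 s = 6,806 s; 50,400 × 6,806 × 4 × 1 = 1,372,089,600 bytes.
Track C: exactly 68 minutes = 4,080 s; 37,800 × 4,080 × 1 × 1 = 154,224,000 bytes.
Track D: 20 minutes 3 seconds = 1,203 s; 44,100 × 1,203 × 2 × 6 = 636,627,600 bytes.
Track E: 14 min = 840 s; 22,050 × 840 × 2 × 1 = 37,044,000 bytes.
Total = 4,522,114,800 bytes = 4.5 GB.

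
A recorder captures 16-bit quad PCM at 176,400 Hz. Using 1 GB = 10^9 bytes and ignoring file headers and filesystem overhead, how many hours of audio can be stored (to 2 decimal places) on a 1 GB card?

Uncompressed byte rate = 176,400 × 2 × 4 = 1,411,200 bytes/s.
Capacity = 1 × 1,000,000,000 = 1,000,000,000 bytes.
1,000,000,000 / 1,411,200 ≈ 708.62 s → 0.20 hours.

0.20 hours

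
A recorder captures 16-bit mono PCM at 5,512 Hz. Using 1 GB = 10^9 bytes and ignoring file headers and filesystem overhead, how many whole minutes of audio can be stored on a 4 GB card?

Uncompressed byte rate = 5,512 × 2 × 1 = 11,024 bytes/s.
Capacity = 4 × 1,000,000,000 = 4,000,000,000 bytes.
4,000,000,000 / 11,024 ≈ 362844.7 s → 6,047 minutes.

6,047 minutes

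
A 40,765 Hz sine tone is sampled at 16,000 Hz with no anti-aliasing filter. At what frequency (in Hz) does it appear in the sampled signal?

7,235 Hz

Nyquist = 16,000/2 = 8,000 Hz; 40,765 Hz exceeds it.
Alias = |40,765 − 3×16,000| = |40,765 − 48,000| = 7,235 Hz.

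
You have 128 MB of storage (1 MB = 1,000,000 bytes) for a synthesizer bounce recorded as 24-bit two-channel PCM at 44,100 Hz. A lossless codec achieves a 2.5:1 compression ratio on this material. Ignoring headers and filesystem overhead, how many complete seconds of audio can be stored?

Uncompressed byte rate = 44,100 × 3 × 2 = 264,600 bytes/s.
After 2.5:1 compression, effective rate ≈ 105840 bytes/s.
Capacity = 128 × 1,000,000 = 128,000,000 bytes.
128,000,000 / effective rate ≈ 1209.37 s → 1,209 seconds.

1,209 seconds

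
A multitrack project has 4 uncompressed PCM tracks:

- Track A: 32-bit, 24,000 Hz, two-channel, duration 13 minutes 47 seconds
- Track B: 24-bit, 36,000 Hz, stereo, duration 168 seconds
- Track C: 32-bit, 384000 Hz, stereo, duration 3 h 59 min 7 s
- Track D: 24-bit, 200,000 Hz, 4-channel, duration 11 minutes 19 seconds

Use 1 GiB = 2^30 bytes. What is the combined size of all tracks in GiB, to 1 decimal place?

Track A: 13 minutes 47 seconds = 827 s; 24,000 × 827 × 4 × 2 = 158,784,000 bytes.
Track B: 36,000 × 168 × 3 × 2 = 36,288,000 bytes.
Track C: 3 h 59 min 7 s = 14,347 s; 384,000 × 14,347 × 4 × 2 = 44,073,984,000 bytes.
Track D: 11 minutes 19 seconds = 679 s; 200,000 × 679 × 3 × 4 = 1,629,600,000 bytes.
Total = 45,898,656,000 bytes = 42.7 GiB.

42.7 GiB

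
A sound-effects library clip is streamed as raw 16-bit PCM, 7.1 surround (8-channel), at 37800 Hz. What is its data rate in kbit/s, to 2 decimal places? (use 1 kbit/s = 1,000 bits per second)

4838.40 kbit/s

Bit rate = 37,800 × 16 × 8 = 4,838,400 bits/s.
= 4838.40 kbit/s.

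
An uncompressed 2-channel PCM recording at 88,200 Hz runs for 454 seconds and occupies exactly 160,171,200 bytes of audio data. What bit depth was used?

16 bits

Bytes per sample = 160,171,200 / (88,200 × 454 × 2) = 160,171,200 / 80,085,600 = 2.
Bit depth = 2 × 8 = 16 bits.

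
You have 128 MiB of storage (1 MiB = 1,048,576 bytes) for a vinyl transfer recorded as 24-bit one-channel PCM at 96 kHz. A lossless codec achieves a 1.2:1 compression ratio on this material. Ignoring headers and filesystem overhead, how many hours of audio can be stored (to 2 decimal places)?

Uncompressed byte rate = 96,000 × 3 × 1 = 288,000 bytes/s.
After 1.2:1 compression, effective rate ≈ 240000 bytes/s.
Capacity = 128 × 1,048,576 = 134,217,728 bytes.
134,217,728 / effective rate ≈ 559.24 s → 0.16 hours.

0.16 hours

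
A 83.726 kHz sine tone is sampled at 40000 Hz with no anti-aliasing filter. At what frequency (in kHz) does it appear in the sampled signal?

Nyquist = 40,000/2 = 20,000 Hz; 83,726 Hz exceeds it.
Alias = |83,726 − 2×40,000| = |83,726 − 80,000| = 3,726 Hz = 3.726 kHz.

3.726 kHz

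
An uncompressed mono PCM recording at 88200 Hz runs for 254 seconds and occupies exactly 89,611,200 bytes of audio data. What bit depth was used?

32 bits

Bytes per sample = 89,611,200 / (88,200 × 254 × 1) = 89,611,200 / 22,402,800 = 4.
Bit depth = 4 × 8 = 32 bits.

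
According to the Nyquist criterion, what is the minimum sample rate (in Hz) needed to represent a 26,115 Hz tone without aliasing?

52,230 Hz

Minimum sample rate = 2 × 26,115 Hz = 52,230 Hz.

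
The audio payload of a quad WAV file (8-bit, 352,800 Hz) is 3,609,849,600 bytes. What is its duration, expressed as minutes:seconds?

Byte rate = 352,800 × 1 × 4 = 1,411,200 bytes/s.
Duration = 3,609,849,600 / 1,411,200 = 2,558 s.
2,558 s = 42:38.

42:38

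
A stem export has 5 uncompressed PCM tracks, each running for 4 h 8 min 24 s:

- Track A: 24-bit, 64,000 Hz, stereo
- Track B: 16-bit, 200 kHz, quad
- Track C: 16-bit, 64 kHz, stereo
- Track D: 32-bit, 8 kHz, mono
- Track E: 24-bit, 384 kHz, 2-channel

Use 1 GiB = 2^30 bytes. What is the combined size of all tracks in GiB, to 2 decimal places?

4 h 8 min 24 s = 14,904 s.
Track A: 64,000 × 14,904 × 3 × 2 = 5,723,136,000 bytes.
Track B: 200,000 × 14,904 × 2 × 4 = 23,846,400,000 bytes.
Track C: 64,000 × 14,904 × 2 × 2 = 3,815,424,000 bytes.
Track D: 8,000 × 14,904 × 4 × 1 = 476,928,000 bytes.
Track E: 384,000 × 14,904 × 3 × 2 = 34,338,816,000 bytes.
Total = 68,200,704,000 bytes = 63.52 GiB.

63.52 GiB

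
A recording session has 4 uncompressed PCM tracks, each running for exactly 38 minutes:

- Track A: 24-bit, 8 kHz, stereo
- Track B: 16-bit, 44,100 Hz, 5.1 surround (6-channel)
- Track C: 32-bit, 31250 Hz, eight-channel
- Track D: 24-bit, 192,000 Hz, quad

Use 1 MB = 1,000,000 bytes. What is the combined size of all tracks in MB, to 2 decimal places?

exactly 38 minutes = 2,280 s.
Track A: 8,000 × 2,280 × 3 × 2 = 109,440,000 bytes.
Track B: 44,100 × 2,280 × 2 × 6 = 1,206,576,000 bytes.
Track C: 31,250 × 2,280 × 4 × 8 = 2,280,000,000 bytes.
Track D: 192,000 × 2,280 × 3 × 4 = 5,253,120,000 bytes.
Total = 8,849,136,000 bytes = 8849.14 MB.

8849.14 MB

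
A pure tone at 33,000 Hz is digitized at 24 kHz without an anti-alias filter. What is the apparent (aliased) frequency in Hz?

Nyquist = 24,000/2 = 12,000 Hz; 33,000 Hz exceeds it.
Alias = |33,000 − 1×24,000| = |33,000 − 24,000| = 9,000 Hz.

9,000 Hz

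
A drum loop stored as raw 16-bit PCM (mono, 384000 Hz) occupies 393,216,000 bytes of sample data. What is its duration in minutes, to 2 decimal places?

Byte rate = 384,000 × 2 × 1 = 768,000 bytes/s.
Duration = 393,216,000 / 768,000 = 512 s.
512 s / 60 = 8.53 minutes.

8.53 minutes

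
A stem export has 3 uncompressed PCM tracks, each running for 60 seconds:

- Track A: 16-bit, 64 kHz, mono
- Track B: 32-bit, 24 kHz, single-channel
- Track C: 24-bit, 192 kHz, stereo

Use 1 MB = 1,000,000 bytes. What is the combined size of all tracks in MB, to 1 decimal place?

82.6 MB

Track A: 64,000 × 60 × 2 × 1 = 7,680,000 bytes.
Track B: 24,000 × 60 × 4 × 1 = 5,760,000 bytes.
Track C: 192,000 × 60 × 3 × 2 = 69,120,000 bytes.
Total = 82,560,000 bytes = 82.6 MB.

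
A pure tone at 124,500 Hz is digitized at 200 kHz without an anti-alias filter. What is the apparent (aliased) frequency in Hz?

75,500 Hz

Nyquist = 200,000/2 = 100,000 Hz; 124,500 Hz exceeds it.
Alias = |124,500 − 1×200,000| = |124,500 − 200,000| = 75,500 Hz.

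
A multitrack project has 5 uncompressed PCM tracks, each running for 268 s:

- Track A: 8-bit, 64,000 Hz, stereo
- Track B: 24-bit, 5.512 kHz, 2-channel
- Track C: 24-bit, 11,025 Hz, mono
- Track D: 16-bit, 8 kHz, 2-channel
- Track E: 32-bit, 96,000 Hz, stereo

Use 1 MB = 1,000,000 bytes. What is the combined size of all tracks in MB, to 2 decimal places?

Track A: 64,000 × 268 × 1 × 2 = 34,304,000 bytes.
Track B: 5,512 × 268 × 3 × 2 = 8,863,296 bytes.
Track C: 11,025 × 268 × 3 × 1 = 8,864,100 bytes.
Track D: 8,000 × 268 × 2 × 2 = 8,576,000 bytes.
Track E: 96,000 × 268 × 4 × 2 = 205,824,000 bytes.
Total = 266,431,396 bytes = 266.43 MB.

266.43 MB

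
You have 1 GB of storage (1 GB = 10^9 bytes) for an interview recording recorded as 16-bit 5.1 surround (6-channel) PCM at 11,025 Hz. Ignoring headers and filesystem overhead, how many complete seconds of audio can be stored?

7,558 seconds

Uncompressed byte rate = 11,025 × 2 × 6 = 132,300 bytes/s.
Capacity = 1 × 1,000,000,000 = 1,000,000,000 bytes.
1,000,000,000 / 132,300 ≈ 7558.58 s → 7,558 seconds.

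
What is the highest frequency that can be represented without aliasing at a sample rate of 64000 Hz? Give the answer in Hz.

Nyquist frequency = sample rate / 2 = 64,000 / 2 = 32,000 Hz.

32,000 Hz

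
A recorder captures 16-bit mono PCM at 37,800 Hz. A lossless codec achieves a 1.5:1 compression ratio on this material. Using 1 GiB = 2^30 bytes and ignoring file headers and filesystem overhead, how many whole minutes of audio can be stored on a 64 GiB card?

Uncompressed byte rate = 37,800 × 2 × 1 = 75,600 bytes/s.
After 1.5:1 compression, effective rate ≈ 50400 bytes/s.
Capacity = 64 × 1,073,741,824 = 68,719,476,736 bytes.
68,719,476,736 / effective rate ≈ 1363481.68 s → 22,724 minutes.

22,724 minutes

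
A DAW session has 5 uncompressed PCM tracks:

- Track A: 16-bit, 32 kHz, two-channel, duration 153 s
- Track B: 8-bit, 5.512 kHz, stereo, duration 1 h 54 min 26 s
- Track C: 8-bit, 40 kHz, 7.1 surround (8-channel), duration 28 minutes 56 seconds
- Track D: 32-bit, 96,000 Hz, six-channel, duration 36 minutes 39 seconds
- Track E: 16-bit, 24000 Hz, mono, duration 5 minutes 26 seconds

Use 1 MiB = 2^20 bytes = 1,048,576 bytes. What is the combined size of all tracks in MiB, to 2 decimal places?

5467.36 MiB

Track A: 32,000 × 153 × 2 × 2 = 19,584,000 bytes.
Track B: 1 h 54 min 26 s = 6,866 s; 5,512 × 6,866 × 1 × 2 = 75,690,784 bytes.
Track C: 28 minutes 56 seconds = 1,736 s; 40,000 × 1,736 × 1 × 8 = 555,520,000 bytes.
Track D: 36 minutes 39 seconds = 2,199 s; 96,000 × 2,199 × 4 × 6 = 5,066,496,000 bytes.
Track E: 5 minutes 26 seconds = 326 s; 24,000 × 326 × 2 × 1 = 15,648,000 bytes.
Total = 5,732,938,784 bytes = 5467.36 MiB.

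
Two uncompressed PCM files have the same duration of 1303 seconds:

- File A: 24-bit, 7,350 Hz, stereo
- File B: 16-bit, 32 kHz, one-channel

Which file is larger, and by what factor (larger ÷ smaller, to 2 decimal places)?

File A: 7,350 × 3 × 2 = 44,100 bytes/s.
File B: 32,000 × 2 × 1 = 64,000 bytes/s.
File B is larger; ratio = 83,392,000 / 57,462,300 = 1.45.

File B, by a factor of 1.45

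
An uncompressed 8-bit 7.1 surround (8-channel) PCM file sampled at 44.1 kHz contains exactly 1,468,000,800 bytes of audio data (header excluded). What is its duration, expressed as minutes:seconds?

Byte rate = 44,100 × 1 × 8 = 352,800 bytes/s.
Duration = 1,468,000,800 / 352,800 = 4,161 s.
4,161 s = 69:21.

69:21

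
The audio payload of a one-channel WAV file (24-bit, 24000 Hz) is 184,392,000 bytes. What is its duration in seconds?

2,561 seconds

Byte rate = 24,000 × 3 × 1 = 72,000 bytes/s.
Duration = 184,392,000 / 72,000 = 2,561 s.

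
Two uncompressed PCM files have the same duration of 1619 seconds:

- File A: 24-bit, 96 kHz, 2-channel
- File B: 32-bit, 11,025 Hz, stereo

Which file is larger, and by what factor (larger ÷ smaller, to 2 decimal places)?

File A, by a factor of 6.53

File A: 96,000 × 3 × 2 = 576,000 bytes/s.
File B: 11,025 × 4 × 2 = 88,200 bytes/s.
File A is larger; ratio = 932,544,000 / 142,795,800 = 6.53.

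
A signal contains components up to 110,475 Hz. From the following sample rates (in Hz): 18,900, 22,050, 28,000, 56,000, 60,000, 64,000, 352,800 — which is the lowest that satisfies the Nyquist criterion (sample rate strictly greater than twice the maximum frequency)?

352,800 Hz

Need sample rate > 2 × 110,475 = 220,950 Hz.
Lowest listed rate above 220,950 Hz is 352,800 Hz.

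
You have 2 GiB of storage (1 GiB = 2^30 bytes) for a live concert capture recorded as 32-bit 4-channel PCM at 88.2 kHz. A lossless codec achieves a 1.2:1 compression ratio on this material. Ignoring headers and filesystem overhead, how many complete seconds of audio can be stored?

1,826 seconds

Uncompressed byte rate = 88,200 × 4 × 4 = 1,411,200 bytes/s.
After 1.2:1 compression, effective rate ≈ 1176000 bytes/s.
Capacity = 2 × 1,073,741,824 = 2,147,483,648 bytes.
2,147,483,648 / effective rate ≈ 1826.09 s → 1,826 seconds.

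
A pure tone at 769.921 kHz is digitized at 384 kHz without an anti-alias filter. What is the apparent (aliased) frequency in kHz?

Nyquist = 384,000/2 = 192,000 Hz; 769,921 Hz exceeds it.
Alias = |769,921 − 2×384,000| = |769,921 − 768,000| = 1,921 Hz = 1.921 kHz.

1.921 kHz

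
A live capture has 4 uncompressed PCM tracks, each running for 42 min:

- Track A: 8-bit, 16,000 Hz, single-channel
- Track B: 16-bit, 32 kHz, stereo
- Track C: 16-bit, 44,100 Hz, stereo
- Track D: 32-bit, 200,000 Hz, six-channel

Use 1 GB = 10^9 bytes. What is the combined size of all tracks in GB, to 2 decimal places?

42 min = 2,520 s.
Track A: 16,000 × 2,520 × 1 × 1 = 40,320,000 bytes.
Track B: 32,000 × 2,520 × 2 × 2 = 322,560,000 bytes.
Track C: 44,100 × 2,520 × 2 × 2 = 444,528,000 bytes.
Track D: 200,000 × 2,520 × 4 × 6 = 12,096,000,000 bytes.
Total = 12,903,408,000 bytes = 12.90 GB.

12.90 GB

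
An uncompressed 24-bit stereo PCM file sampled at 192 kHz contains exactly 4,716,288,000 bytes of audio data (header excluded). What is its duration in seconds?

Byte rate = 192,000 × 3 × 2 = 1,152,000 bytes/s.
Duration = 4,716,288,000 / 1,152,000 = 4,094 s.

4,094 seconds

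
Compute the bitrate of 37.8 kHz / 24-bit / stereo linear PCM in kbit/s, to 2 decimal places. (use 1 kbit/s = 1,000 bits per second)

Bit rate = 37,800 × 24 × 2 = 1,814,400 bits/s.
= 1814.40 kbit/s.

1814.40 kbit/s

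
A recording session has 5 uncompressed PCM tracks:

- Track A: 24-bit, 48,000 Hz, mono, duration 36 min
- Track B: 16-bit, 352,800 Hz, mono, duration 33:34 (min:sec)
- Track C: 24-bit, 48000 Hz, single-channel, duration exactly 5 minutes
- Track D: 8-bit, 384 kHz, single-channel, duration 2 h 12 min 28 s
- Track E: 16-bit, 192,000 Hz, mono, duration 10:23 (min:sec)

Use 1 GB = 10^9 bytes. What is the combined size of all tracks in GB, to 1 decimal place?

Track A: 36 min = 2,160 s; 48,000 × 2,160 × 3 × 1 = 311,040,000 bytes.
Track B: 33:34 (min:sec) = 2,014 s; 352,800 × 2,014 × 2 × 1 = 1,421,078,400 bytes.
Track C: exactly 5 minutes = 300 s; 48,000 × 300 × 3 × 1 = 43,200,000 bytes.
Track D: 2 h 12 min 28 s = 7,948 s; 384,000 × 7,948 × 1 × 1 = 3,052,032,000 bytes.
Track E: 10:23 (min:sec) = 623 s; 192,000 × 623 × 2 × 1 = 239,232,000 bytes.
Total = 5,066,582,400 bytes = 5.1 GB.

5.1 GB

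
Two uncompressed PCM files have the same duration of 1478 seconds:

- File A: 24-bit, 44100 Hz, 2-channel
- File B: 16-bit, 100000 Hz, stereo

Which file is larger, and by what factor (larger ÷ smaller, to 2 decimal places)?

File A: 44,100 × 3 × 2 = 264,600 bytes/s.
File B: 100,000 × 2 × 2 = 400,000 bytes/s.
File B is larger; ratio = 591,200,000 / 391,078,800 = 1.51.

File B, by a factor of 1.51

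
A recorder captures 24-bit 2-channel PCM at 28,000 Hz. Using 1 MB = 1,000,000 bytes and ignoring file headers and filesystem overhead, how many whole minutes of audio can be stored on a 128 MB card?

12 minutes

Uncompressed byte rate = 28,000 × 3 × 2 = 168,000 bytes/s.
Capacity = 128 × 1,000,000 = 128,000,000 bytes.
128,000,000 / 168,000 ≈ 761.9 s → 12 minutes.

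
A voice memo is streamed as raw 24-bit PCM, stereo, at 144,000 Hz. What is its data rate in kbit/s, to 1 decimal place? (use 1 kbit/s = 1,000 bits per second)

Bit rate = 144,000 × 24 × 2 = 6,912,000 bits/s.
= 6912.0 kbit/s.

6912.0 kbit/s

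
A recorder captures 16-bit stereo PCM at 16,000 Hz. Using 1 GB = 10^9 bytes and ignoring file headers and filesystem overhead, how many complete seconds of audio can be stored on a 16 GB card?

Uncompressed byte rate = 16,000 × 2 × 2 = 64,000 bytes/s.
Capacity = 16 × 1,000,000,000 = 16,000,000,000 bytes.
16,000,000,000 / 64,000 ≈ 250000 s → 250,000 seconds.

250,000 seconds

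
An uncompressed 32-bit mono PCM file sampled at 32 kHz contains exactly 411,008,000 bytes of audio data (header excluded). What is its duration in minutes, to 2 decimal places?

53.52 minutes

Byte rate = 32,000 × 4 × 1 = 128,000 bytes/s.
Duration = 411,008,000 / 128,000 = 3,211 s.
3,211 s / 60 = 53.52 minutes.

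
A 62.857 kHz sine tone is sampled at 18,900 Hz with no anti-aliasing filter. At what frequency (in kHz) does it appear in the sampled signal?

Nyquist = 18,900/2 = 9,450 Hz; 62,857 Hz exceeds it.
Alias = |62,857 − 3×18,900| = |62,857 − 56,700| = 6,157 Hz = 6.157 kHz.

6.157 kHz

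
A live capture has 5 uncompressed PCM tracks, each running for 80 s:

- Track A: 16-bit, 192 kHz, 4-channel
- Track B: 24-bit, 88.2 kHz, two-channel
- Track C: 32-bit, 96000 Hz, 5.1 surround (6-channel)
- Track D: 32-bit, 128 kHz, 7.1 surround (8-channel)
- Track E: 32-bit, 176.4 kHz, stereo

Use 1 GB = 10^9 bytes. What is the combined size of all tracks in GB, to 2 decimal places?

Track A: 192,000 × 80 × 2 × 4 = 122,880,000 bytes.
Track B: 88,200 × 80 × 3 × 2 = 42,336,000 bytes.
Track C: 96,000 × 80 × 4 × 6 = 184,320,000 bytes.
Track D: 128,000 × 80 × 4 × 8 = 327,680,000 bytes.
Track E: 176,400 × 80 × 4 × 2 = 112,896,000 bytes.
Total = 790,112,000 bytes = 0.79 GB.

0.79 GB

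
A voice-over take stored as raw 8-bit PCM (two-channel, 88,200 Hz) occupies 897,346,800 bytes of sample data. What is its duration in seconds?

Byte rate = 88,200 × 1 × 2 = 176,400 bytes/s.
Duration = 897,346,800 / 176,400 = 5,087 s.

5,087 seconds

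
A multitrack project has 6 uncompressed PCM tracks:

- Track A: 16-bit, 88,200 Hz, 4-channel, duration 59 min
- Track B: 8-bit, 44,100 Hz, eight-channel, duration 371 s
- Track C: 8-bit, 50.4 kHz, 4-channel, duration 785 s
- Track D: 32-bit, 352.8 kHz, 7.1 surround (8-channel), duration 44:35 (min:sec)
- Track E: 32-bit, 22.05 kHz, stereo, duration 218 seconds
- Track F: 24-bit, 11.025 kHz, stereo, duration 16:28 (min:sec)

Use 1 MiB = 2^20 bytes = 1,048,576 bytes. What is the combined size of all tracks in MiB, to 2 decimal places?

31557.52 MiB

Track A: 59 min = 3,540 s; 88,200 × 3,540 × 2 × 4 = 2,497,824,000 bytes.
Track B: 44,100 × 371 × 1 × 8 = 130,888,800 bytes.
Track C: 50,400 × 785 × 1 × 4 = 158,256,000 bytes.
Track D: 44:35 (min:sec) = 2,675 s; 352,800 × 2,675 × 4 × 8 = 30,199,680,000 bytes.
Track E: 22,050 × 218 × 4 × 2 = 38,455,200 bytes.
Track F: 16:28 (min:sec) = 988 s; 11,025 × 988 × 3 × 2 = 65,356,200 bytes.
Total = 33,090,460,200 bytes = 31557.52 MiB.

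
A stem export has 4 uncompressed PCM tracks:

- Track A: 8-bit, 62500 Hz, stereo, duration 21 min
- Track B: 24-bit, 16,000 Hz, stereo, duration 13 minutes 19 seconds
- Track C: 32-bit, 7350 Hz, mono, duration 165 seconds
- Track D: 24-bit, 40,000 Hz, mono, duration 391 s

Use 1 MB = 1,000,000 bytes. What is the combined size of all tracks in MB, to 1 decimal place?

286.0 MB

Track A: 21 min = 1,260 s; 62,500 × 1,260 × 1 × 2 = 157,500,000 bytes.
Track B: 13 minutes 19 seconds = 799 s; 16,000 × 799 × 3 × 2 = 76,704,000 bytes.
Track C: 7,350 × 165 × 4 × 1 = 4,851,000 bytes.
Track D: 40,000 × 391 × 3 × 1 = 46,920,000 bytes.
Total = 285,975,000 bytes = 286.0 MB.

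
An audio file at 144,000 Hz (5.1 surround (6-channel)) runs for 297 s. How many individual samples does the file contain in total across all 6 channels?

256,608,000 samples

144,000 × 297 s × 6 ch = 256,608,000 samples.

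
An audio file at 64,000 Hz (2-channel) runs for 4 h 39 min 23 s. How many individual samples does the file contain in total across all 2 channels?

2,145,664,000 samples

4 h 39 min 23 s = 16,763 s.
64,000 × 16,763 s × 2 ch = 2,145,664,000 samples.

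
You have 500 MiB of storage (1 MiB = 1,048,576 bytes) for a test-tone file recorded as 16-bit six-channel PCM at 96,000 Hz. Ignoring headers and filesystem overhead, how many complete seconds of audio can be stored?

Uncompressed byte rate = 96,000 × 2 × 6 = 1,152,000 bytes/s.
Capacity = 500 × 1,048,576 = 524,288,000 bytes.
524,288,000 / 1,152,000 ≈ 455.11 s → 455 seconds.

455 seconds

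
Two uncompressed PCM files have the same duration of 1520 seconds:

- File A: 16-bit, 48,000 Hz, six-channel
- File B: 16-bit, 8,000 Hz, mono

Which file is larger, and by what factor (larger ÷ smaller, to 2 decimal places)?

File A, by a factor of 36.00

File A: 48,000 × 2 × 6 = 576,000 bytes/s.
File B: 8,000 × 2 × 1 = 16,000 bytes/s.
File A is larger; ratio = 875,520,000 / 24,320,000 = 36.00.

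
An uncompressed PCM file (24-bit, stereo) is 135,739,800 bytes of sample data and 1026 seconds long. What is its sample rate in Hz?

22,050 Hz

Bytes = sample_rate × seconds × bytes_per_sample × channels.
sample_rate = 135,739,800 / (1,026 × 3 × 2) = 135,739,800 / 6,156 = 22,050 Hz.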